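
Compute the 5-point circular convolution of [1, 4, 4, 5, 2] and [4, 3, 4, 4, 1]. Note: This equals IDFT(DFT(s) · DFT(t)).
Either evaluate y[k] = Σ_j s[j]·t[(k-j) mod 5] directly, or use IDFT(DFT(s) · DFT(t)). y[0] = 1×4 + 4×1 + 4×4 + 5×4 + 2×3 = 50; y[1] = 1×3 + 4×4 + 4×1 + 5×4 + 2×4 = 51; y[2] = 1×4 + 4×3 + 4×4 + 5×1 + 2×4 = 45; y[3] = 1×4 + 4×4 + 4×3 + 5×4 + 2×1 = 54; y[4] = 1×1 + 4×4 + 4×4 + 5×3 + 2×4 = 56. Result: [50, 51, 45, 54, 56]

[50, 51, 45, 54, 56]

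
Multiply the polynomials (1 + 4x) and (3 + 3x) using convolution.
Ascending coefficients: a = [1, 4], b = [3, 3]. c[0] = 1×3 = 3; c[1] = 1×3 + 4×3 = 15; c[2] = 4×3 = 12. Result coefficients: [3, 15, 12] → 3 + 15x + 12x^2

3 + 15x + 12x^2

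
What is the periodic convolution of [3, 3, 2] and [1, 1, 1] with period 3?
Use y[k] = Σ_j s[j]·t[(k-j) mod 3]. y[0] = 3×1 + 3×1 + 2×1 = 8; y[1] = 3×1 + 3×1 + 2×1 = 8; y[2] = 3×1 + 3×1 + 2×1 = 8. Result: [8, 8, 8]

[8, 8, 8]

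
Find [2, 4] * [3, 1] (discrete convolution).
y[0] = 2×3 = 6; y[1] = 2×1 + 4×3 = 14; y[2] = 4×1 = 4

[6, 14, 4]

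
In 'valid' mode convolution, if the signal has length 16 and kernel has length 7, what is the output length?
'Valid' mode counts only positions where the kernel fully overlaps the signal: m - n + 1 = 16 - 7 + 1 = 10

10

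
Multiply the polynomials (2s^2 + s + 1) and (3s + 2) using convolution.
Ascending coefficients: a = [1, 1, 2], b = [2, 3]. c[0] = 1×2 = 2; c[1] = 1×3 + 1×2 = 5; c[2] = 1×3 + 2×2 = 7; c[3] = 2×3 = 6. Result coefficients: [2, 5, 7, 6] → 6s^3 + 7s^2 + 5s + 2

6s^3 + 7s^2 + 5s + 2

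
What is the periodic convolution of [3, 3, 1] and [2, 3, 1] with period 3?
Use y[k] = Σ_j x[j]·h[(k-j) mod 3]. y[0] = 3×2 + 3×1 + 1×3 = 12; y[1] = 3×3 + 3×2 + 1×1 = 16; y[2] = 3×1 + 3×3 + 1×2 = 14. Result: [12, 16, 14]

[12, 16, 14]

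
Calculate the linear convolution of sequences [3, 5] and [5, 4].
y[0] = 3×5 = 15; y[1] = 3×4 + 5×5 = 37; y[2] = 5×4 = 20

[15, 37, 20]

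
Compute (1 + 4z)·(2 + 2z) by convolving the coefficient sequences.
Ascending coefficients: a = [1, 4], b = [2, 2]. c[0] = 1×2 = 2; c[1] = 1×2 + 4×2 = 10; c[2] = 4×2 = 8. Result coefficients: [2, 10, 8] → 2 + 10z + 8z^2

2 + 10z + 8z^2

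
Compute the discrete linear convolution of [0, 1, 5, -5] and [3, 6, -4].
y[0] = 0×3 = 0; y[1] = 0×6 + 1×3 = 3; y[2] = 0×-4 + 1×6 + 5×3 = 21; y[3] = 1×-4 + 5×6 + -5×3 = 11; y[4] = 5×-4 + -5×6 = -50; y[5] = -5×-4 = 20

[0, 3, 21, 11, -50, 20]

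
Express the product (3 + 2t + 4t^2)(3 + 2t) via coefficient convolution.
Ascending coefficients: a = [3, 2, 4], b = [3, 2]. c[0] = 3×3 = 9; c[1] = 3×2 + 2×3 = 12; c[2] = 2×2 + 4×3 = 16; c[3] = 4×2 = 8. Result coefficients: [9, 12, 16, 8] → 9 + 12t + 16t^2 + 8t^3

9 + 12t + 16t^2 + 8t^3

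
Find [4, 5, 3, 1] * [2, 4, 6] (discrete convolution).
y[0] = 4×2 = 8; y[1] = 4×4 + 5×2 = 26; y[2] = 4×6 + 5×4 + 3×2 = 50; y[3] = 5×6 + 3×4 + 1×2 = 44; y[4] = 3×6 + 1×4 = 22; y[5] = 1×6 = 6

[8, 26, 50, 44, 22, 6]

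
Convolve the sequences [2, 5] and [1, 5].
y[0] = 2×1 = 2; y[1] = 2×5 + 5×1 = 15; y[2] = 5×5 = 25

[2, 15, 25]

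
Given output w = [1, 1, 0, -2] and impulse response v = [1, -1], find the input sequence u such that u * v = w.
Deconvolve w=[1, 1, 0, -2] by v=[1, -1]. Since v[0]=1, solve forward: u[0] = w[0] / 1 = 1; u[1] = (w[1] - 1×-1) / 1 = 2; u[2] = (w[2] - 2×-1) / 1 = 2. So u = [1, 2, 2]. Check by forward convolution: w[0] = 1×1 = 1; w[1] = 1×-1 + 2×1 = 1; w[2] = 2×-1 + 2×1 = 0; w[3] = 2×-1 = -2

[1, 2, 2]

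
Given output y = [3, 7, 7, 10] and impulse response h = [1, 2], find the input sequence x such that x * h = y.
Deconvolve y=[3, 7, 7, 10] by h=[1, 2]. Since h[0]=1, solve forward: x[0] = y[0] / 1 = 3; x[1] = (y[1] - 3×2) / 1 = 1; x[2] = (y[2] - 1×2) / 1 = 5. So x = [3, 1, 5]. Check by forward convolution: y[0] = 3×1 = 3; y[1] = 3×2 + 1×1 = 7; y[2] = 1×2 + 5×1 = 7; y[3] = 5×2 = 10

[3, 1, 5]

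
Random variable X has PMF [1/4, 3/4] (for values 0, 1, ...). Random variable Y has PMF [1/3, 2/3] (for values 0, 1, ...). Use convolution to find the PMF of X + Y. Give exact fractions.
P(X+Y=k) = Σ_i P(X=i)·P(Y=k-i) — a convolution of [1/4, 3/4] and [1/3, 2/3]. P(X+Y=0) = (1/4)×(1/3) = 1/12; P(X+Y=1) = (1/4)×(2/3) + (3/4)×(1/3) = 1/6 + 1/4 = 5/12; P(X+Y=2) = (3/4)×(2/3) = 1/2. PMF: [1/12, 5/12, 1/2] (sums to 1 ✓)

[1/12, 5/12, 1/2]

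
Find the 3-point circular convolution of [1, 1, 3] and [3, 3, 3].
Use y[k] = Σ_j f[j]·g[(k-j) mod 3]. y[0] = 1×3 + 1×3 + 3×3 = 15; y[1] = 1×3 + 1×3 + 3×3 = 15; y[2] = 1×3 + 1×3 + 3×3 = 15. Result: [15, 15, 15]

[15, 15, 15]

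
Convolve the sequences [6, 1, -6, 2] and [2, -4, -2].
y[0] = 6×2 = 12; y[1] = 6×-4 + 1×2 = -22; y[2] = 6×-2 + 1×-4 + -6×2 = -28; y[3] = 1×-2 + -6×-4 + 2×2 = 26; y[4] = -6×-2 + 2×-4 = 4; y[5] = 2×-2 = -4

[12, -22, -28, 26, 4, -4]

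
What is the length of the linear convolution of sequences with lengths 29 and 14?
Linear/full convolution length: m + n - 1 = 29 + 14 - 1 = 42

42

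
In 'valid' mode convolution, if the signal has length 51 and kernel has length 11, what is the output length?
'Valid' mode counts only positions where the kernel fully overlaps the signal: m - n + 1 = 51 - 11 + 1 = 41

41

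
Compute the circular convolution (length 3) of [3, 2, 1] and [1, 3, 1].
Use y[k] = Σ_j u[j]·v[(k-j) mod 3]. y[0] = 3×1 + 2×1 + 1×3 = 8; y[1] = 3×3 + 2×1 + 1×1 = 12; y[2] = 3×1 + 2×3 + 1×1 = 10. Result: [8, 12, 10]

[8, 12, 10]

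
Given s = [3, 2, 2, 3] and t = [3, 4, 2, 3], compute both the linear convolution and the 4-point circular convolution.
Linear: y_lin[0] = 3×3 = 9; y_lin[1] = 3×4 + 2×3 = 18; y_lin[2] = 3×2 + 2×4 + 2×3 = 20; y_lin[3] = 3×3 + 2×2 + 2×4 + 3×3 = 30; y_lin[4] = 2×3 + 2×2 + 3×4 = 22; y_lin[5] = 2×3 + 3×2 = 12; y_lin[6] = 3×3 = 9 → [9, 18, 20, 30, 22, 12, 9]. Circular (length 4): y[0] = 3×3 + 2×3 + 2×2 + 3×4 = 31; y[1] = 3×4 + 2×3 + 2×3 + 3×2 = 30; y[2] = 3×2 + 2×4 + 2×3 + 3×3 = 29; y[3] = 3×3 + 2×2 + 2×4 + 3×3 = 30 → [31, 30, 29, 30]

Linear: [9, 18, 20, 30, 22, 12, 9], Circular: [31, 30, 29, 30]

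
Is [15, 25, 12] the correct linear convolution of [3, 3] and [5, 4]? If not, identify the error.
Recompute linear convolution of [3, 3] and [5, 4]: y[0] = 3×5 = 15; y[1] = 3×4 + 3×5 = 27; y[2] = 3×4 = 12 → [15, 27, 12]. Compare to given [15, 25, 12]: they differ at index 1: given 25, correct 27, so answer: No

No. Error at index 1: given 25, correct 27.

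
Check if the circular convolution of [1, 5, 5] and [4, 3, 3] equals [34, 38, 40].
Recompute circular convolution of [1, 5, 5] and [4, 3, 3]: y[0] = 1×4 + 5×3 + 5×3 = 34; y[1] = 1×3 + 5×4 + 5×3 = 38; y[2] = 1×3 + 5×3 + 5×4 = 38 → [34, 38, 38]. Compare to given [34, 38, 40]: they differ at index 2: given 40, correct 38, so answer: No

No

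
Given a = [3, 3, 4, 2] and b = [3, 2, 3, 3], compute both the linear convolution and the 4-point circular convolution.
Linear: y_lin[0] = 3×3 = 9; y_lin[1] = 3×2 + 3×3 = 15; y_lin[2] = 3×3 + 3×2 + 4×3 = 27; y_lin[3] = 3×3 + 3×3 + 4×2 + 2×3 = 32; y_lin[4] = 3×3 + 4×3 + 2×2 = 25; y_lin[5] = 4×3 + 2×3 = 18; y_lin[6] = 2×3 = 6 → [9, 15, 27, 32, 25, 18, 6]. Circular (length 4): y[0] = 3×3 + 3×3 + 4×3 + 2×2 = 34; y[1] = 3×2 + 3×3 + 4×3 + 2×3 = 33; y[2] = 3×3 + 3×2 + 4×3 + 2×3 = 33; y[3] = 3×3 + 3×3 + 4×2 + 2×3 = 32 → [34, 33, 33, 32]

Linear: [9, 15, 27, 32, 25, 18, 6], Circular: [34, 33, 33, 32]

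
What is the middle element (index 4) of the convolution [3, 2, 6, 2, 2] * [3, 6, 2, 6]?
Use y[k] = Σ_i a[i]·b[k-i] at k=4. y[4] = 2×6 + 6×2 + 2×6 + 2×3 = 42

42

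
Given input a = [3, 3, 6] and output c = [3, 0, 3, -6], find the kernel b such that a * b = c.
Output length 4 = len(a) + len(b) - 1 ⇒ len(b) = 2. Solve b forward using b[k] = (c[k] - Σ_{i≥1} a[i]·b[k-i]) / a[0]: b[0] = c[0] / a[0] = 3 / 3 = 1; b[1] = (c[1] - 3×1) / a[0] = (0 - 3×1) / 3 = -1. So b = [1, -1]. Forward-check [3, 3, 6] * [1, -1]: c[0] = 3×1 = 3; c[1] = 3×-1 + 3×1 = 0; c[2] = 3×-1 + 6×1 = 3; c[3] = 6×-1 = -6 → [3, 0, 3, -6] ✓

[1, -1]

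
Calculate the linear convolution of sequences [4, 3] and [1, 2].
y[0] = 4×1 = 4; y[1] = 4×2 + 3×1 = 11; y[2] = 3×2 = 6

[4, 11, 6]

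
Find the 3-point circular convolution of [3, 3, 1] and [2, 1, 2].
Use y[k] = Σ_j u[j]·v[(k-j) mod 3]. y[0] = 3×2 + 3×2 + 1×1 = 13; y[1] = 3×1 + 3×2 + 1×2 = 11; y[2] = 3×2 + 3×1 + 1×2 = 11. Result: [13, 11, 11]

[13, 11, 11]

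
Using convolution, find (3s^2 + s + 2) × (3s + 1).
Ascending coefficients: a = [2, 1, 3], b = [1, 3]. c[0] = 2×1 = 2; c[1] = 2×3 + 1×1 = 7; c[2] = 1×3 + 3×1 = 6; c[3] = 3×3 = 9. Result coefficients: [2, 7, 6, 9] → 9s^3 + 6s^2 + 7s + 2

9s^3 + 6s^2 + 7s + 2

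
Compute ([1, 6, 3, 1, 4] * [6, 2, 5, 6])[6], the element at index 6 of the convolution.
Use y[k] = Σ_i a[i]·b[k-i] at k=6. y[6] = 1×6 + 4×5 = 26

26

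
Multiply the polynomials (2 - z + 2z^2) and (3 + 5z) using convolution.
Ascending coefficients: a = [2, -1, 2], b = [3, 5]. c[0] = 2×3 = 6; c[1] = 2×5 + -1×3 = 7; c[2] = -1×5 + 2×3 = 1; c[3] = 2×5 = 10. Result coefficients: [6, 7, 1, 10] → 6 + 7z + z^2 + 10z^3

6 + 7z + z^2 + 10z^3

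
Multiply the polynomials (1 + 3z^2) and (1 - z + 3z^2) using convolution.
Ascending coefficients: a = [1, 0, 3], b = [1, -1, 3]. c[0] = 1×1 = 1; c[1] = 1×-1 + 0×1 = -1; c[2] = 1×3 + 0×-1 + 3×1 = 6; c[3] = 0×3 + 3×-1 = -3; c[4] = 3×3 = 9. Result coefficients: [1, -1, 6, -3, 9] → 1 - z + 6z^2 - 3z^3 + 9z^4

1 - z + 6z^2 - 3z^3 + 9z^4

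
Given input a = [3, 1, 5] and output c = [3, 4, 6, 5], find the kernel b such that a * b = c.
Output length 4 = len(a) + len(b) - 1 ⇒ len(b) = 2. Solve b forward using b[k] = (c[k] - Σ_{i≥1} a[i]·b[k-i]) / a[0]: b[0] = c[0] / a[0] = 3 / 3 = 1; b[1] = (c[1] - 1×1) / a[0] = (4 - 1×1) / 3 = 1. So b = [1, 1]. Forward-check [3, 1, 5] * [1, 1]: c[0] = 3×1 = 3; c[1] = 3×1 + 1×1 = 4; c[2] = 1×1 + 5×1 = 6; c[3] = 5×1 = 5 → [3, 4, 6, 5] ✓

[1, 1]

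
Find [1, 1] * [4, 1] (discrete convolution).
y[0] = 1×4 = 4; y[1] = 1×1 + 1×4 = 5; y[2] = 1×1 = 1

[4, 5, 1]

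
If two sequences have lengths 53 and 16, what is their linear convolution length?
Linear/full convolution length: m + n - 1 = 53 + 16 - 1 = 68

68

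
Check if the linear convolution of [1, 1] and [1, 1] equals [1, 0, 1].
Recompute linear convolution of [1, 1] and [1, 1]: y[0] = 1×1 = 1; y[1] = 1×1 + 1×1 = 2; y[2] = 1×1 = 1 → [1, 2, 1]. Compare to given [1, 0, 1]: they differ at index 1: given 0, correct 2, so answer: No

No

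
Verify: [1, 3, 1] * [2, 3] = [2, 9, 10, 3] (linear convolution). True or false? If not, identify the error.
Recompute linear convolution of [1, 3, 1] and [2, 3]: y[0] = 1×2 = 2; y[1] = 1×3 + 3×2 = 9; y[2] = 3×3 + 1×2 = 11; y[3] = 1×3 = 3 → [2, 9, 11, 3]. Compare to given [2, 9, 10, 3]: they differ at index 2: given 10, correct 11, so answer: No

No. Error at index 2: given 10, correct 11.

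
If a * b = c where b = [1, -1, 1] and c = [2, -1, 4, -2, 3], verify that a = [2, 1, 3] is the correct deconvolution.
Forward-compute [2, 1, 3] * [1, -1, 1]: c[0] = 2×1 = 2; c[1] = 2×-1 + 1×1 = -1; c[2] = 2×1 + 1×-1 + 3×1 = 4; c[3] = 1×1 + 3×-1 = -2; c[4] = 3×1 = 3 → [2, -1, 4, -2, 3]. Matches given c = [2, -1, 4, -2, 3], so verified.

Verified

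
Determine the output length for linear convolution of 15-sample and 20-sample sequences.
Linear/full convolution length: m + n - 1 = 15 + 20 - 1 = 34

34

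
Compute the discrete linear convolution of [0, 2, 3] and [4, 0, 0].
y[0] = 0×4 = 0; y[1] = 0×0 + 2×4 = 8; y[2] = 0×0 + 2×0 + 3×4 = 12; y[3] = 2×0 + 3×0 = 0; y[4] = 3×0 = 0

[0, 8, 12, 0, 0]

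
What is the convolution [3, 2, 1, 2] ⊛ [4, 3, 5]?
y[0] = 3×4 = 12; y[1] = 3×3 + 2×4 = 17; y[2] = 3×5 + 2×3 + 1×4 = 25; y[3] = 2×5 + 1×3 + 2×4 = 21; y[4] = 1×5 + 2×3 = 11; y[5] = 2×5 = 10

[12, 17, 25, 21, 11, 10]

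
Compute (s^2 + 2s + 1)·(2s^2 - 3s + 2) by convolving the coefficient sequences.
Ascending coefficients: a = [1, 2, 1], b = [2, -3, 2]. c[0] = 1×2 = 2; c[1] = 1×-3 + 2×2 = 1; c[2] = 1×2 + 2×-3 + 1×2 = -2; c[3] = 2×2 + 1×-3 = 1; c[4] = 1×2 = 2. Result coefficients: [2, 1, -2, 1, 2] → 2s^4 + s^3 - 2s^2 + s + 2

2s^4 + s^3 - 2s^2 + s + 2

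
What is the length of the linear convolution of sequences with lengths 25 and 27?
Linear/full convolution length: m + n - 1 = 25 + 27 - 1 = 51

51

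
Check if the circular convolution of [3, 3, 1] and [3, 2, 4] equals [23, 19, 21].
Recompute circular convolution of [3, 3, 1] and [3, 2, 4]: y[0] = 3×3 + 3×4 + 1×2 = 23; y[1] = 3×2 + 3×3 + 1×4 = 19; y[2] = 3×4 + 3×2 + 1×3 = 21 → [23, 19, 21]. Given [23, 19, 21] matches, so answer: Yes

Yes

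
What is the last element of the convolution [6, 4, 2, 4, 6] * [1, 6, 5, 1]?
Use y[k] = Σ_i a[i]·b[k-i] at k=7. y[7] = 6×1 = 6

6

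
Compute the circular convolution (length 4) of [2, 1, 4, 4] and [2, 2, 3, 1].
Use y[k] = Σ_j f[j]·g[(k-j) mod 4]. y[0] = 2×2 + 1×1 + 4×3 + 4×2 = 25; y[1] = 2×2 + 1×2 + 4×1 + 4×3 = 22; y[2] = 2×3 + 1×2 + 4×2 + 4×1 = 20; y[3] = 2×1 + 1×3 + 4×2 + 4×2 = 21. Result: [25, 22, 20, 21]

[25, 22, 20, 21]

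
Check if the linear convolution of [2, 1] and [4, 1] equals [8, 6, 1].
Recompute linear convolution of [2, 1] and [4, 1]: y[0] = 2×4 = 8; y[1] = 2×1 + 1×4 = 6; y[2] = 1×1 = 1 → [8, 6, 1]. Given [8, 6, 1] matches, so answer: Yes

Yes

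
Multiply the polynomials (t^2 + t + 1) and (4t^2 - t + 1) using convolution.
Ascending coefficients: a = [1, 1, 1], b = [1, -1, 4]. c[0] = 1×1 = 1; c[1] = 1×-1 + 1×1 = 0; c[2] = 1×4 + 1×-1 + 1×1 = 4; c[3] = 1×4 + 1×-1 = 3; c[4] = 1×4 = 4. Result coefficients: [1, 0, 4, 3, 4] → 4t^4 + 3t^3 + 4t^2 + 1

4t^4 + 3t^3 + 4t^2 + 1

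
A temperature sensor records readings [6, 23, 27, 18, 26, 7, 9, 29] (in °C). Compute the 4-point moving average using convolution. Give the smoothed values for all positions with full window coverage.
4-point moving average kernel = [1, 1, 1, 1]. Apply in 'valid' mode (full window coverage): avg[0] = (6 + 23 + 27 + 18) / 4 = 18.5; avg[1] = (23 + 27 + 18 + 26) / 4 = 23.5; avg[2] = (27 + 18 + 26 + 7) / 4 = 19.5; avg[3] = (18 + 26 + 7 + 9) / 4 = 15.0; avg[4] = (26 + 7 + 9 + 29) / 4 = 17.75. Smoothed values: [18.5, 23.5, 19.5, 15.0, 17.75]

[18.5, 23.5, 19.5, 15.0, 17.75]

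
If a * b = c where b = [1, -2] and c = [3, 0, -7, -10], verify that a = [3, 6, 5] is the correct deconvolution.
Forward-compute [3, 6, 5] * [1, -2]: c[0] = 3×1 = 3; c[1] = 3×-2 + 6×1 = 0; c[2] = 6×-2 + 5×1 = -7; c[3] = 5×-2 = -10 → [3, 0, -7, -10]. Matches given c = [3, 0, -7, -10], so verified.

Verified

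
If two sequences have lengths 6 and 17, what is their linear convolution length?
Linear/full convolution length: m + n - 1 = 6 + 17 - 1 = 22

22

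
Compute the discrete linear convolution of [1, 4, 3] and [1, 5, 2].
y[0] = 1×1 = 1; y[1] = 1×5 + 4×1 = 9; y[2] = 1×2 + 4×5 + 3×1 = 25; y[3] = 4×2 + 3×5 = 23; y[4] = 3×2 = 6

[1, 9, 25, 23, 6]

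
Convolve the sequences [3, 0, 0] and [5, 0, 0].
y[0] = 3×5 = 15; y[1] = 3×0 + 0×5 = 0; y[2] = 3×0 + 0×0 + 0×5 = 0; y[3] = 0×0 + 0×0 = 0; y[4] = 0×0 = 0

[15, 0, 0, 0, 0]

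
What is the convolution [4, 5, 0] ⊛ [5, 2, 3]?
y[0] = 4×5 = 20; y[1] = 4×2 + 5×5 = 33; y[2] = 4×3 + 5×2 + 0×5 = 22; y[3] = 5×3 + 0×2 = 15; y[4] = 0×3 = 0

[20, 33, 22, 15, 0]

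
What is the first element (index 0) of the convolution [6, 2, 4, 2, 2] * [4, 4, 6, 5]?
Use y[k] = Σ_i a[i]·b[k-i] at k=0. y[0] = 6×4 = 24

24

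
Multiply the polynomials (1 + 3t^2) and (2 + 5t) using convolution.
Ascending coefficients: a = [1, 0, 3], b = [2, 5]. c[0] = 1×2 = 2; c[1] = 1×5 + 0×2 = 5; c[2] = 0×5 + 3×2 = 6; c[3] = 3×5 = 15. Result coefficients: [2, 5, 6, 15] → 2 + 5t + 6t^2 + 15t^3

2 + 5t + 6t^2 + 15t^3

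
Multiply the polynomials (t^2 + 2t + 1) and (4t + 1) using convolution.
Ascending coefficients: a = [1, 2, 1], b = [1, 4]. c[0] = 1×1 = 1; c[1] = 1×4 + 2×1 = 6; c[2] = 2×4 + 1×1 = 9; c[3] = 1×4 = 4. Result coefficients: [1, 6, 9, 4] → 4t^3 + 9t^2 + 6t + 1

4t^3 + 9t^2 + 6t + 1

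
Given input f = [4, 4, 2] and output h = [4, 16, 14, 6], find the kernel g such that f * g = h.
Output length 4 = len(f) + len(g) - 1 ⇒ len(g) = 2. Solve g forward using g[k] = (h[k] - Σ_{i≥1} f[i]·g[k-i]) / f[0]: g[0] = h[0] / f[0] = 4 / 4 = 1; g[1] = (h[1] - 4×1) / f[0] = (16 - 4×1) / 4 = 3. So g = [1, 3]. Forward-check [4, 4, 2] * [1, 3]: h[0] = 4×1 = 4; h[1] = 4×3 + 4×1 = 16; h[2] = 4×3 + 2×1 = 14; h[3] = 2×3 = 6 → [4, 16, 14, 6] ✓

[1, 3]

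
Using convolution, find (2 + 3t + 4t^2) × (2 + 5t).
Ascending coefficients: a = [2, 3, 4], b = [2, 5]. c[0] = 2×2 = 4; c[1] = 2×5 + 3×2 = 16; c[2] = 3×5 + 4×2 = 23; c[3] = 4×5 = 20. Result coefficients: [4, 16, 23, 20] → 4 + 16t + 23t^2 + 20t^3

4 + 16t + 23t^2 + 20t^3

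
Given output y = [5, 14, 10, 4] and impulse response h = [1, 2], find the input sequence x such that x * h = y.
Deconvolve y=[5, 14, 10, 4] by h=[1, 2]. Since h[0]=1, solve forward: x[0] = y[0] / 1 = 5; x[1] = (y[1] - 5×2) / 1 = 4; x[2] = (y[2] - 4×2) / 1 = 2. So x = [5, 4, 2]. Check by forward convolution: y[0] = 5×1 = 5; y[1] = 5×2 + 4×1 = 14; y[2] = 4×2 + 2×1 = 10; y[3] = 2×2 = 4

[5, 4, 2]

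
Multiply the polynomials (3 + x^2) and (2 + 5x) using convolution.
Ascending coefficients: a = [3, 0, 1], b = [2, 5]. c[0] = 3×2 = 6; c[1] = 3×5 + 0×2 = 15; c[2] = 0×5 + 1×2 = 2; c[3] = 1×5 = 5. Result coefficients: [6, 15, 2, 5] → 6 + 15x + 2x^2 + 5x^3

6 + 15x + 2x^2 + 5x^3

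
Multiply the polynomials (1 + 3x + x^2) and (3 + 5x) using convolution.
Ascending coefficients: a = [1, 3, 1], b = [3, 5]. c[0] = 1×3 = 3; c[1] = 1×5 + 3×3 = 14; c[2] = 3×5 + 1×3 = 18; c[3] = 1×5 = 5. Result coefficients: [3, 14, 18, 5] → 3 + 14x + 18x^2 + 5x^3

3 + 14x + 18x^2 + 5x^3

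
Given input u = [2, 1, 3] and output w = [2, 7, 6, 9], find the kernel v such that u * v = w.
Output length 4 = len(u) + len(v) - 1 ⇒ len(v) = 2. Solve v forward using v[k] = (w[k] - Σ_{i≥1} u[i]·v[k-i]) / u[0]: v[0] = w[0] / u[0] = 2 / 2 = 1; v[1] = (w[1] - 1×1) / u[0] = (7 - 1×1) / 2 = 3. So v = [1, 3]. Forward-check [2, 1, 3] * [1, 3]: w[0] = 2×1 = 2; w[1] = 2×3 + 1×1 = 7; w[2] = 1×3 + 3×1 = 6; w[3] = 3×3 = 9 → [2, 7, 6, 9] ✓

[1, 3]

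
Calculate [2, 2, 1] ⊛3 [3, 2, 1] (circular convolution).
Use y[k] = Σ_j a[j]·b[(k-j) mod 3]. y[0] = 2×3 + 2×1 + 1×2 = 10; y[1] = 2×2 + 2×3 + 1×1 = 11; y[2] = 2×1 + 2×2 + 1×3 = 9. Result: [10, 11, 9]

[10, 11, 9]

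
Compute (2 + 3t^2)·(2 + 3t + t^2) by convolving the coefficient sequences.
Ascending coefficients: a = [2, 0, 3], b = [2, 3, 1]. c[0] = 2×2 = 4; c[1] = 2×3 + 0×2 = 6; c[2] = 2×1 + 0×3 + 3×2 = 8; c[3] = 0×1 + 3×3 = 9; c[4] = 3×1 = 3. Result coefficients: [4, 6, 8, 9, 3] → 4 + 6t + 8t^2 + 9t^3 + 3t^4

4 + 6t + 8t^2 + 9t^3 + 3t^4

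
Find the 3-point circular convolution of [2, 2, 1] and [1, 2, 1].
Use y[k] = Σ_j x[j]·h[(k-j) mod 3]. y[0] = 2×1 + 2×1 + 1×2 = 6; y[1] = 2×2 + 2×1 + 1×1 = 7; y[2] = 2×1 + 2×2 + 1×1 = 7. Result: [6, 7, 7]

[6, 7, 7]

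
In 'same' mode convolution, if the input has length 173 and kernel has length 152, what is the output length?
'Same' mode returns an output with the same length as the input: 173

173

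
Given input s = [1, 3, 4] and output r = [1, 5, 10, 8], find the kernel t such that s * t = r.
Output length 4 = len(s) + len(t) - 1 ⇒ len(t) = 2. Solve t forward using t[k] = (r[k] - Σ_{i≥1} s[i]·t[k-i]) / s[0]: t[0] = r[0] / s[0] = 1 / 1 = 1; t[1] = (r[1] - 3×1) / s[0] = (5 - 3×1) / 1 = 2. So t = [1, 2]. Forward-check [1, 3, 4] * [1, 2]: r[0] = 1×1 = 1; r[1] = 1×2 + 3×1 = 5; r[2] = 3×2 + 4×1 = 10; r[3] = 4×2 = 8 → [1, 5, 10, 8] ✓

[1, 2]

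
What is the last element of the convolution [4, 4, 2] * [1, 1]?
Use y[k] = Σ_i a[i]·b[k-i] at k=3. y[3] = 2×1 = 2

2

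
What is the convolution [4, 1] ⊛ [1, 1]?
y[0] = 4×1 = 4; y[1] = 4×1 + 1×1 = 5; y[2] = 1×1 = 1

[4, 5, 1]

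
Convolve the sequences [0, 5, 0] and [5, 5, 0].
y[0] = 0×5 = 0; y[1] = 0×5 + 5×5 = 25; y[2] = 0×0 + 5×5 + 0×5 = 25; y[3] = 5×0 + 0×5 = 0; y[4] = 0×0 = 0

[0, 25, 25, 0, 0]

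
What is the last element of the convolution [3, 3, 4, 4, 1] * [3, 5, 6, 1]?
Use y[k] = Σ_i a[i]·b[k-i] at k=7. y[7] = 1×1 = 1

1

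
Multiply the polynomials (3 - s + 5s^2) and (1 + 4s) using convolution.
Ascending coefficients: a = [3, -1, 5], b = [1, 4]. c[0] = 3×1 = 3; c[1] = 3×4 + -1×1 = 11; c[2] = -1×4 + 5×1 = 1; c[3] = 5×4 = 20. Result coefficients: [3, 11, 1, 20] → 3 + 11s + s^2 + 20s^3

3 + 11s + s^2 + 20s^3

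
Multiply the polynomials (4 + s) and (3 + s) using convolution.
Ascending coefficients: a = [4, 1], b = [3, 1]. c[0] = 4×3 = 12; c[1] = 4×1 + 1×3 = 7; c[2] = 1×1 = 1. Result coefficients: [12, 7, 1] → 12 + 7s + s^2

12 + 7s + s^2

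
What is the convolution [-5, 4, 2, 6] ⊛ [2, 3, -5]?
y[0] = -5×2 = -10; y[1] = -5×3 + 4×2 = -7; y[2] = -5×-5 + 4×3 + 2×2 = 41; y[3] = 4×-5 + 2×3 + 6×2 = -2; y[4] = 2×-5 + 6×3 = 8; y[5] = 6×-5 = -30

[-10, -7, 41, -2, 8, -30]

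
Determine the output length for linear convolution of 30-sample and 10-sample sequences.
Linear/full convolution length: m + n - 1 = 30 + 10 - 1 = 39

39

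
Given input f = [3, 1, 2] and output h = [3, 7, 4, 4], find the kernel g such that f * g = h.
Output length 4 = len(f) + len(g) - 1 ⇒ len(g) = 2. Solve g forward using g[k] = (h[k] - Σ_{i≥1} f[i]·g[k-i]) / f[0]: g[0] = h[0] / f[0] = 3 / 3 = 1; g[1] = (h[1] - 1×1) / f[0] = (7 - 1×1) / 3 = 2. So g = [1, 2]. Forward-check [3, 1, 2] * [1, 2]: h[0] = 3×1 = 3; h[1] = 3×2 + 1×1 = 7; h[2] = 1×2 + 2×1 = 4; h[3] = 2×2 = 4 → [3, 7, 4, 4] ✓

[1, 2]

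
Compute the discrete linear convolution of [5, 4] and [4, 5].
y[0] = 5×4 = 20; y[1] = 5×5 + 4×4 = 41; y[2] = 4×5 = 20

[20, 41, 20]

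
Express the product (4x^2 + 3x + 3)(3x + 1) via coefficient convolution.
Ascending coefficients: a = [3, 3, 4], b = [1, 3]. c[0] = 3×1 = 3; c[1] = 3×3 + 3×1 = 12; c[2] = 3×3 + 4×1 = 13; c[3] = 4×3 = 12. Result coefficients: [3, 12, 13, 12] → 12x^3 + 13x^2 + 12x + 3

12x^3 + 13x^2 + 12x + 3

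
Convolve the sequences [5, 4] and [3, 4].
y[0] = 5×3 = 15; y[1] = 5×4 + 4×3 = 32; y[2] = 4×4 = 16

[15, 32, 16]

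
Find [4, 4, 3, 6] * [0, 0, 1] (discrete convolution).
y[0] = 4×0 = 0; y[1] = 4×0 + 4×0 = 0; y[2] = 4×1 + 4×0 + 3×0 = 4; y[3] = 4×1 + 3×0 + 6×0 = 4; y[4] = 3×1 + 6×0 = 3; y[5] = 6×1 = 6

[0, 0, 4, 4, 3, 6]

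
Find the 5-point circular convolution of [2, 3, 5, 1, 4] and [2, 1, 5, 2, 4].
Use y[k] = Σ_j f[j]·g[(k-j) mod 5]. y[0] = 2×2 + 3×4 + 5×2 + 1×5 + 4×1 = 35; y[1] = 2×1 + 3×2 + 5×4 + 1×2 + 4×5 = 50; y[2] = 2×5 + 3×1 + 5×2 + 1×4 + 4×2 = 35; y[3] = 2×2 + 3×5 + 5×1 + 1×2 + 4×4 = 42; y[4] = 2×4 + 3×2 + 5×5 + 1×1 + 4×2 = 48. Result: [35, 50, 35, 42, 48]

[35, 50, 35, 42, 48]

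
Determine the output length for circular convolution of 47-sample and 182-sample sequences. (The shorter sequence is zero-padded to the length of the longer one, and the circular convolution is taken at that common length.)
Circular convolution (zero-padding the shorter input) has length max(m, n) = max(47, 182) = 182

182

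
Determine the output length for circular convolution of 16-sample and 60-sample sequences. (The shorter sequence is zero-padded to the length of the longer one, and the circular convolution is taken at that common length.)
Circular convolution (zero-padding the shorter input) has length max(m, n) = max(16, 60) = 60

60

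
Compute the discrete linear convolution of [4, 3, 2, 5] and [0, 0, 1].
y[0] = 4×0 = 0; y[1] = 4×0 + 3×0 = 0; y[2] = 4×1 + 3×0 + 2×0 = 4; y[3] = 3×1 + 2×0 + 5×0 = 3; y[4] = 2×1 + 5×0 = 2; y[5] = 5×1 = 5

[0, 0, 4, 3, 2, 5]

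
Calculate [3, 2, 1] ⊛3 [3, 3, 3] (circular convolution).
Use y[k] = Σ_j x[j]·h[(k-j) mod 3]. y[0] = 3×3 + 2×3 + 1×3 = 18; y[1] = 3×3 + 2×3 + 1×3 = 18; y[2] = 3×3 + 2×3 + 1×3 = 18. Result: [18, 18, 18]

[18, 18, 18]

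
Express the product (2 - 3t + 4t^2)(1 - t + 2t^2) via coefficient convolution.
Ascending coefficients: a = [2, -3, 4], b = [1, -1, 2]. c[0] = 2×1 = 2; c[1] = 2×-1 + -3×1 = -5; c[2] = 2×2 + -3×-1 + 4×1 = 11; c[3] = -3×2 + 4×-1 = -10; c[4] = 4×2 = 8. Result coefficients: [2, -5, 11, -10, 8] → 2 - 5t + 11t^2 - 10t^3 + 8t^4

2 - 5t + 11t^2 - 10t^3 + 8t^4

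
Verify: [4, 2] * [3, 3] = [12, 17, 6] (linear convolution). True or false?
Recompute linear convolution of [4, 2] and [3, 3]: y[0] = 4×3 = 12; y[1] = 4×3 + 2×3 = 18; y[2] = 2×3 = 6 → [12, 18, 6]. Compare to given [12, 17, 6]: they differ at index 1: given 17, correct 18, so answer: No

No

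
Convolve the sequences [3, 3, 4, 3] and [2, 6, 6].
y[0] = 3×2 = 6; y[1] = 3×6 + 3×2 = 24; y[2] = 3×6 + 3×6 + 4×2 = 44; y[3] = 3×6 + 4×6 + 3×2 = 48; y[4] = 4×6 + 3×6 = 42; y[5] = 3×6 = 18

[6, 24, 44, 48, 42, 18]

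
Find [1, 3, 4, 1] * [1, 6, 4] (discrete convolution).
y[0] = 1×1 = 1; y[1] = 1×6 + 3×1 = 9; y[2] = 1×4 + 3×6 + 4×1 = 26; y[3] = 3×4 + 4×6 + 1×1 = 37; y[4] = 4×4 + 1×6 = 22; y[5] = 1×4 = 4

[1, 9, 26, 37, 22, 4]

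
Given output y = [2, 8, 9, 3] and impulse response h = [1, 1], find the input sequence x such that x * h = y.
Deconvolve y=[2, 8, 9, 3] by h=[1, 1]. Since h[0]=1, solve forward: x[0] = y[0] / 1 = 2; x[1] = (y[1] - 2×1) / 1 = 6; x[2] = (y[2] - 6×1) / 1 = 3. So x = [2, 6, 3]. Check by forward convolution: y[0] = 2×1 = 2; y[1] = 2×1 + 6×1 = 8; y[2] = 6×1 + 3×1 = 9; y[3] = 3×1 = 3

[2, 6, 3]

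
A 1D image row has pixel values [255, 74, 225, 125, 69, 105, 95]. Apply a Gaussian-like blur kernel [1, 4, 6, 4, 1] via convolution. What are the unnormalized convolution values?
Convolve image row [255, 74, 225, 125, 69, 105, 95] with kernel [1, 4, 6, 4, 1]: y[0] = 255×1 = 255; y[1] = 255×4 + 74×1 = 1094; y[2] = 255×6 + 74×4 + 225×1 = 2051; y[3] = 255×4 + 74×6 + 225×4 + 125×1 = 2489; y[4] = 255×1 + 74×4 + 225×6 + 125×4 + 69×1 = 2470; y[5] = 74×1 + 225×4 + 125×6 + 69×4 + 105×1 = 2105; y[6] = 225×1 + 125×4 + 69×6 + 105×4 + 95×1 = 1654; y[7] = 125×1 + 69×4 + 105×6 + 95×4 = 1411; y[8] = 69×1 + 105×4 + 95×6 = 1059; y[9] = 105×1 + 95×4 = 485; y[10] = 95×1 = 95 → [255, 1094, 2051, 2489, 2470, 2105, 1654, 1411, 1059, 485, 95]. Normalization factor = sum(kernel) = 16.

[255, 1094, 2051, 2489, 2470, 2105, 1654, 1411, 1059, 485, 95]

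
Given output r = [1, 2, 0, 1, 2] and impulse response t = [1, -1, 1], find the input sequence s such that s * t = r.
Deconvolve r=[1, 2, 0, 1, 2] by t=[1, -1, 1]. Since t[0]=1, solve forward: s[0] = r[0] / 1 = 1; s[1] = (r[1] - 1×-1) / 1 = 3; s[2] = (r[2] - 3×-1 - 1×1) / 1 = 2. So s = [1, 3, 2]. Check by forward convolution: r[0] = 1×1 = 1; r[1] = 1×-1 + 3×1 = 2; r[2] = 1×1 + 3×-1 + 2×1 = 0; r[3] = 3×1 + 2×-1 = 1; r[4] = 2×1 = 2

[1, 3, 2]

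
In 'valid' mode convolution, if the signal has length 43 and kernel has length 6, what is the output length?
'Valid' mode counts only positions where the kernel fully overlaps the signal: m - n + 1 = 43 - 6 + 1 = 38

38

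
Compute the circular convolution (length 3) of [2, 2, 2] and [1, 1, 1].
Use y[k] = Σ_j x[j]·h[(k-j) mod 3]. y[0] = 2×1 + 2×1 + 2×1 = 6; y[1] = 2×1 + 2×1 + 2×1 = 6; y[2] = 2×1 + 2×1 + 2×1 = 6. Result: [6, 6, 6]

[6, 6, 6]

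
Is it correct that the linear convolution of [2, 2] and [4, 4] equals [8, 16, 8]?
Recompute linear convolution of [2, 2] and [4, 4]: y[0] = 2×4 = 8; y[1] = 2×4 + 2×4 = 16; y[2] = 2×4 = 8 → [8, 16, 8]. Given [8, 16, 8] matches, so answer: Yes

Yes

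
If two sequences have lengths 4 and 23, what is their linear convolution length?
Linear/full convolution length: m + n - 1 = 4 + 23 - 1 = 26

26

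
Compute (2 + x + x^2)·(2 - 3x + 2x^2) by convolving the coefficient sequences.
Ascending coefficients: a = [2, 1, 1], b = [2, -3, 2]. c[0] = 2×2 = 4; c[1] = 2×-3 + 1×2 = -4; c[2] = 2×2 + 1×-3 + 1×2 = 3; c[3] = 1×2 + 1×-3 = -1; c[4] = 1×2 = 2. Result coefficients: [4, -4, 3, -1, 2] → 4 - 4x + 3x^2 - x^3 + 2x^4

4 - 4x + 3x^2 - x^3 + 2x^4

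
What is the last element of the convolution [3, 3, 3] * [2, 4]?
Use y[k] = Σ_i a[i]·b[k-i] at k=3. y[3] = 3×4 = 12

12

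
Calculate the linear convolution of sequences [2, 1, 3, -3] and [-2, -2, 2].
y[0] = 2×-2 = -4; y[1] = 2×-2 + 1×-2 = -6; y[2] = 2×2 + 1×-2 + 3×-2 = -4; y[3] = 1×2 + 3×-2 + -3×-2 = 2; y[4] = 3×2 + -3×-2 = 12; y[5] = -3×2 = -6

[-4, -6, -4, 2, 12, -6]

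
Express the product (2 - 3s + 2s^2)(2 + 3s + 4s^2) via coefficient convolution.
Ascending coefficients: a = [2, -3, 2], b = [2, 3, 4]. c[0] = 2×2 = 4; c[1] = 2×3 + -3×2 = 0; c[2] = 2×4 + -3×3 + 2×2 = 3; c[3] = -3×4 + 2×3 = -6; c[4] = 2×4 = 8. Result coefficients: [4, 0, 3, -6, 8] → 4 + 3s^2 - 6s^3 + 8s^4

4 + 3s^2 - 6s^3 + 8s^4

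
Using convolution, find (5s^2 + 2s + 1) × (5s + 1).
Ascending coefficients: a = [1, 2, 5], b = [1, 5]. c[0] = 1×1 = 1; c[1] = 1×5 + 2×1 = 7; c[2] = 2×5 + 5×1 = 15; c[3] = 5×5 = 25. Result coefficients: [1, 7, 15, 25] → 25s^3 + 15s^2 + 7s + 1

25s^3 + 15s^2 + 7s + 1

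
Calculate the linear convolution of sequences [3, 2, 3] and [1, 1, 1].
y[0] = 3×1 = 3; y[1] = 3×1 + 2×1 = 5; y[2] = 3×1 + 2×1 + 3×1 = 8; y[3] = 2×1 + 3×1 = 5; y[4] = 3×1 = 3

[3, 5, 8, 5, 3]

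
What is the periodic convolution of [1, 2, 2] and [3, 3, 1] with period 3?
Use y[k] = Σ_j a[j]·b[(k-j) mod 3]. y[0] = 1×3 + 2×1 + 2×3 = 11; y[1] = 1×3 + 2×3 + 2×1 = 11; y[2] = 1×1 + 2×3 + 2×3 = 13. Result: [11, 11, 13]

[11, 11, 13]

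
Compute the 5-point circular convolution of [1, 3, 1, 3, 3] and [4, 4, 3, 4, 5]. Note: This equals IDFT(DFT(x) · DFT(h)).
Either evaluate y[k] = Σ_j x[j]·h[(k-j) mod 5] directly, or use IDFT(DFT(x) · DFT(h)). y[0] = 1×4 + 3×5 + 1×4 + 3×3 + 3×4 = 44; y[1] = 1×4 + 3×4 + 1×5 + 3×4 + 3×3 = 42; y[2] = 1×3 + 3×4 + 1×4 + 3×5 + 3×4 = 46; y[3] = 1×4 + 3×3 + 1×4 + 3×4 + 3×5 = 44; y[4] = 1×5 + 3×4 + 1×3 + 3×4 + 3×4 = 44. Result: [44, 42, 46, 44, 44]

[44, 42, 46, 44, 44]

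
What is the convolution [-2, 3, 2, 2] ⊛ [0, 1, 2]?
y[0] = -2×0 = 0; y[1] = -2×1 + 3×0 = -2; y[2] = -2×2 + 3×1 + 2×0 = -1; y[3] = 3×2 + 2×1 + 2×0 = 8; y[4] = 2×2 + 2×1 = 6; y[5] = 2×2 = 4

[0, -2, -1, 8, 6, 4]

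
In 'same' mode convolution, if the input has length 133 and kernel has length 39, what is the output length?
'Same' mode returns an output with the same length as the input: 133

133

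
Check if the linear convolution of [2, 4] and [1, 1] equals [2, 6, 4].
Recompute linear convolution of [2, 4] and [1, 1]: y[0] = 2×1 = 2; y[1] = 2×1 + 4×1 = 6; y[2] = 4×1 = 4 → [2, 6, 4]. Given [2, 6, 4] matches, so answer: Yes

Yes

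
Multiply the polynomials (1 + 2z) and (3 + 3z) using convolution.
Ascending coefficients: a = [1, 2], b = [3, 3]. c[0] = 1×3 = 3; c[1] = 1×3 + 2×3 = 9; c[2] = 2×3 = 6. Result coefficients: [3, 9, 6] → 3 + 9z + 6z^2

3 + 9z + 6z^2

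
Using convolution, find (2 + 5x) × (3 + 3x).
Ascending coefficients: a = [2, 5], b = [3, 3]. c[0] = 2×3 = 6; c[1] = 2×3 + 5×3 = 21; c[2] = 5×3 = 15. Result coefficients: [6, 21, 15] → 6 + 21x + 15x^2

6 + 21x + 15x^2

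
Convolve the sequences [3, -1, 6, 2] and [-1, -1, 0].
y[0] = 3×-1 = -3; y[1] = 3×-1 + -1×-1 = -2; y[2] = 3×0 + -1×-1 + 6×-1 = -5; y[3] = -1×0 + 6×-1 + 2×-1 = -8; y[4] = 6×0 + 2×-1 = -2; y[5] = 2×0 = 0

[-3, -2, -5, -8, -2, 0]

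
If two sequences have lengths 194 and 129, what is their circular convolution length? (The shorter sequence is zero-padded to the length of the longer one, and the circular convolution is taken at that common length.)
Circular convolution (zero-padding the shorter input) has length max(m, n) = max(194, 129) = 194

194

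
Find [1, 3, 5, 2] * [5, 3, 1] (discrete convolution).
y[0] = 1×5 = 5; y[1] = 1×3 + 3×5 = 18; y[2] = 1×1 + 3×3 + 5×5 = 35; y[3] = 3×1 + 5×3 + 2×5 = 28; y[4] = 5×1 + 2×3 = 11; y[5] = 2×1 = 2

[5, 18, 35, 28, 11, 2]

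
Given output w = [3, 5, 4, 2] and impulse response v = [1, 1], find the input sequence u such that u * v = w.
Deconvolve w=[3, 5, 4, 2] by v=[1, 1]. Since v[0]=1, solve forward: u[0] = w[0] / 1 = 3; u[1] = (w[1] - 3×1) / 1 = 2; u[2] = (w[2] - 2×1) / 1 = 2. So u = [3, 2, 2]. Check by forward convolution: w[0] = 3×1 = 3; w[1] = 3×1 + 2×1 = 5; w[2] = 2×1 + 2×1 = 4; w[3] = 2×1 = 2

[3, 2, 2]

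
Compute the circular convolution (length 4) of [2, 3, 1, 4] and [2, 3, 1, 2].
Use y[k] = Σ_j u[j]·v[(k-j) mod 4]. y[0] = 2×2 + 3×2 + 1×1 + 4×3 = 23; y[1] = 2×3 + 3×2 + 1×2 + 4×1 = 18; y[2] = 2×1 + 3×3 + 1×2 + 4×2 = 21; y[3] = 2×2 + 3×1 + 1×3 + 4×2 = 18. Result: [23, 18, 21, 18]

[23, 18, 21, 18]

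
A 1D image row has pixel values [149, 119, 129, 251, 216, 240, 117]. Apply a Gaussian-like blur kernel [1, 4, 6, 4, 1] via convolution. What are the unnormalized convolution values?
Convolve image row [149, 119, 129, 251, 216, 240, 117] with kernel [1, 4, 6, 4, 1]: y[0] = 149×1 = 149; y[1] = 149×4 + 119×1 = 715; y[2] = 149×6 + 119×4 + 129×1 = 1499; y[3] = 149×4 + 119×6 + 129×4 + 251×1 = 2077; y[4] = 149×1 + 119×4 + 129×6 + 251×4 + 216×1 = 2619; y[5] = 119×1 + 129×4 + 251×6 + 216×4 + 240×1 = 3245; y[6] = 129×1 + 251×4 + 216×6 + 240×4 + 117×1 = 3506; y[7] = 251×1 + 216×4 + 240×6 + 117×4 = 3023; y[8] = 216×1 + 240×4 + 117×6 = 1878; y[9] = 240×1 + 117×4 = 708; y[10] = 117×1 = 117 → [149, 715, 1499, 2077, 2619, 3245, 3506, 3023, 1878, 708, 117]. Normalization factor = sum(kernel) = 16.

[149, 715, 1499, 2077, 2619, 3245, 3506, 3023, 1878, 708, 117]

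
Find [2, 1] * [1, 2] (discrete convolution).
y[0] = 2×1 = 2; y[1] = 2×2 + 1×1 = 5; y[2] = 1×2 = 2

[2, 5, 2]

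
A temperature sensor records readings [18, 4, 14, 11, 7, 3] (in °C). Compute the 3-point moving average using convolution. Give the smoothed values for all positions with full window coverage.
3-point moving average kernel = [1, 1, 1]. Apply in 'valid' mode (full window coverage): avg[0] = (18 + 4 + 14) / 3 = 12.0; avg[1] = (4 + 14 + 11) / 3 = 9.67; avg[2] = (14 + 11 + 7) / 3 = 10.67; avg[3] = (11 + 7 + 3) / 3 = 7.0. Smoothed values: [12.0, 9.67, 10.67, 7.0]

[12.0, 9.67, 10.67, 7.0]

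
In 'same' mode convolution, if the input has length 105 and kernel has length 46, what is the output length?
'Same' mode returns an output with the same length as the input: 105

105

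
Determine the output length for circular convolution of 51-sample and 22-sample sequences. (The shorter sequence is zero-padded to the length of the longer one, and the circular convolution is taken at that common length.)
Circular convolution (zero-padding the shorter input) has length max(m, n) = max(51, 22) = 51

51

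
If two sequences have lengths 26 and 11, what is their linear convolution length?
Linear/full convolution length: m + n - 1 = 26 + 11 - 1 = 36

36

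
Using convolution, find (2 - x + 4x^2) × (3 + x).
Ascending coefficients: a = [2, -1, 4], b = [3, 1]. c[0] = 2×3 = 6; c[1] = 2×1 + -1×3 = -1; c[2] = -1×1 + 4×3 = 11; c[3] = 4×1 = 4. Result coefficients: [6, -1, 11, 4] → 6 - x + 11x^2 + 4x^3

6 - x + 11x^2 + 4x^3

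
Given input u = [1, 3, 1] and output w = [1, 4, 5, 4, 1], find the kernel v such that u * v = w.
Output length 5 = len(u) + len(v) - 1 ⇒ len(v) = 3. Solve v forward using v[k] = (w[k] - Σ_{i≥1} u[i]·v[k-i]) / u[0]: v[0] = w[0] / u[0] = 1 / 1 = 1; v[1] = (w[1] - 3×1) / u[0] = (4 - 3×1) / 1 = 1; v[2] = (w[2] - 3×1 - 1×1) / u[0] = (5 - 3×1 - 1×1) / 1 = 1. So v = [1, 1, 1]. Forward-check [1, 3, 1] * [1, 1, 1]: w[0] = 1×1 = 1; w[1] = 1×1 + 3×1 = 4; w[2] = 1×1 + 3×1 + 1×1 = 5; w[3] = 3×1 + 1×1 = 4; w[4] = 1×1 = 1 → [1, 4, 5, 4, 1] ✓

[1, 1, 1]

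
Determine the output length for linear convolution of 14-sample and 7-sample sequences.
Linear/full convolution length: m + n - 1 = 14 + 7 - 1 = 20

20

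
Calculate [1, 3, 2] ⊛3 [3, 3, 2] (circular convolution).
Use y[k] = Σ_j a[j]·b[(k-j) mod 3]. y[0] = 1×3 + 3×2 + 2×3 = 15; y[1] = 1×3 + 3×3 + 2×2 = 16; y[2] = 1×2 + 3×3 + 2×3 = 17. Result: [15, 16, 17]

[15, 16, 17]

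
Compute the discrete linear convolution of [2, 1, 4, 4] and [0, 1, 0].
y[0] = 2×0 = 0; y[1] = 2×1 + 1×0 = 2; y[2] = 2×0 + 1×1 + 4×0 = 1; y[3] = 1×0 + 4×1 + 4×0 = 4; y[4] = 4×0 + 4×1 = 4; y[5] = 4×0 = 0

[0, 2, 1, 4, 4, 0]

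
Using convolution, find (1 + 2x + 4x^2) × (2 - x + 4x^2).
Ascending coefficients: a = [1, 2, 4], b = [2, -1, 4]. c[0] = 1×2 = 2; c[1] = 1×-1 + 2×2 = 3; c[2] = 1×4 + 2×-1 + 4×2 = 10; c[3] = 2×4 + 4×-1 = 4; c[4] = 4×4 = 16. Result coefficients: [2, 3, 10, 4, 16] → 2 + 3x + 10x^2 + 4x^3 + 16x^4

2 + 3x + 10x^2 + 4x^3 + 16x^4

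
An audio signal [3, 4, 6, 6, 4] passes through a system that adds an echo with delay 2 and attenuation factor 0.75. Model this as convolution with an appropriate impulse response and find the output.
Direct-path + delayed-attenuated-path model → impulse response h = [1, 0, 0.75] (1 at lag 0, 0.75 at lag 2). Output y[n] = x[n] + 0.75·x[n - 2] (with x[n] = 0 outside 0..4): y[0] = 3 + 0.75×0 = 3; y[1] = 4 + 0.75×0 = 4; y[2] = 6 + 0.75×3 = 8.25; y[3] = 6 + 0.75×4 = 9.0; y[4] = 4 + 0.75×6 = 8.5; y[5] = 0 + 0.75×6 = 4.5; y[6] = 0 + 0.75×4 = 3.0. So y = [3, 4, 8.25, 9.0, 8.5, 4.5, 3.0]

[3, 4, 8.25, 9.0, 8.5, 4.5, 3.0]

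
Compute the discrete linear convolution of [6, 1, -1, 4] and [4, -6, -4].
y[0] = 6×4 = 24; y[1] = 6×-6 + 1×4 = -32; y[2] = 6×-4 + 1×-6 + -1×4 = -34; y[3] = 1×-4 + -1×-6 + 4×4 = 18; y[4] = -1×-4 + 4×-6 = -20; y[5] = 4×-4 = -16

[24, -32, -34, 18, -20, -16]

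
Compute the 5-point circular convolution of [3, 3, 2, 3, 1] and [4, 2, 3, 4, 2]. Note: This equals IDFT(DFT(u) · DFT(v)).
Either evaluate y[k] = Σ_j u[j]·v[(k-j) mod 5] directly, or use IDFT(DFT(u) · DFT(v)). y[0] = 3×4 + 3×2 + 2×4 + 3×3 + 1×2 = 37; y[1] = 3×2 + 3×4 + 2×2 + 3×4 + 1×3 = 37; y[2] = 3×3 + 3×2 + 2×4 + 3×2 + 1×4 = 33; y[3] = 3×4 + 3×3 + 2×2 + 3×4 + 1×2 = 39; y[4] = 3×2 + 3×4 + 2×3 + 3×2 + 1×4 = 34. Result: [37, 37, 33, 39, 34]

[37, 37, 33, 39, 34]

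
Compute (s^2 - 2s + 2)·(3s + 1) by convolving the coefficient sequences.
Ascending coefficients: a = [2, -2, 1], b = [1, 3]. c[0] = 2×1 = 2; c[1] = 2×3 + -2×1 = 4; c[2] = -2×3 + 1×1 = -5; c[3] = 1×3 = 3. Result coefficients: [2, 4, -5, 3] → 3s^3 - 5s^2 + 4s + 2

3s^3 - 5s^2 + 4s + 2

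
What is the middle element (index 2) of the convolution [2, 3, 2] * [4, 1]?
Use y[k] = Σ_i a[i]·b[k-i] at k=2. y[2] = 3×1 + 2×4 = 11

11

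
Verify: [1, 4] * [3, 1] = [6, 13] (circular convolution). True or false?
Recompute circular convolution of [1, 4] and [3, 1]: y[0] = 1×3 + 4×1 = 7; y[1] = 1×1 + 4×3 = 13 → [7, 13]. Compare to given [6, 13]: they differ at index 0: given 6, correct 7, so answer: No

No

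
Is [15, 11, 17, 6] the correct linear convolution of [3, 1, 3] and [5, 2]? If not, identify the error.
Recompute linear convolution of [3, 1, 3] and [5, 2]: y[0] = 3×5 = 15; y[1] = 3×2 + 1×5 = 11; y[2] = 1×2 + 3×5 = 17; y[3] = 3×2 = 6 → [15, 11, 17, 6]. Given [15, 11, 17, 6] matches, so answer: Yes

Yes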